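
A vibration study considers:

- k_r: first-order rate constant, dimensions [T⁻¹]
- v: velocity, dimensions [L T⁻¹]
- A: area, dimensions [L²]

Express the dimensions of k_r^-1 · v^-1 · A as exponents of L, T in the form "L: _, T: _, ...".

L: 1, T: 2

Collect each base-dimension exponent across the product:
  L: −(0) − (1) + (2) = 1
  T: −(-1) − (-1) + (0) = 2
So the dimensions are [L T²].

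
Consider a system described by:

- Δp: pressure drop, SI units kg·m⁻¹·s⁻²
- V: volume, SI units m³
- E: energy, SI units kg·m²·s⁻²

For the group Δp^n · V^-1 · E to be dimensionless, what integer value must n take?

Balance the M exponent: (1)·n from Δp, plus −(0) + (1) = 1 from the rest, must sum to zero.
n + 1 = 0, so n = -1.

-1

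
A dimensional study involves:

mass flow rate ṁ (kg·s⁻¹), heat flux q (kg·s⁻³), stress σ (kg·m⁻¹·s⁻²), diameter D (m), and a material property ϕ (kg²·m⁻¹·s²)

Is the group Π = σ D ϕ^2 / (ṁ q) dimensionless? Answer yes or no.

no

Sum the exponent of each base dimension across the product:
  M: −[ṁ]_M − [q]_M + [σ]_M + [D]_M + 2·[ϕ]_M = −(1) − (1) + (1) + (0) + 2·(2) = 3
  L: −[ṁ]_L − [q]_L + [σ]_L + [D]_L + 2·[ϕ]_L = −(0) − (0) + (-1) + (1) + 2·(-1) = -2
  T: −[ṁ]_T − [q]_T + [σ]_T + [D]_T + 2·[ϕ]_T = −(-1) − (-3) + (-2) + (0) + 2·(2) = 6
Net dimensions [M³ L⁻² T⁶] ≠ [1] — not dimensionless.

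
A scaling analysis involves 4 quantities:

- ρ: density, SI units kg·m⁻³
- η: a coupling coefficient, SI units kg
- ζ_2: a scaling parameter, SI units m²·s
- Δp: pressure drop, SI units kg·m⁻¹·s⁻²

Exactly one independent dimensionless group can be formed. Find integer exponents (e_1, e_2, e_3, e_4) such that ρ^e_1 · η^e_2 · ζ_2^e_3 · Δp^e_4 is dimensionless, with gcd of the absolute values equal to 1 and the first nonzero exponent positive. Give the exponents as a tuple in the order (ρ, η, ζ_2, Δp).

M: e_1·(1) + e_2·(1) + e_3·(0) + e_4·(1) = 0
L: e_1·(-3) + e_2·(0) + e_3·(2) + e_4·(-1) = 0
T: e_1·(0) + e_2·(0) + e_3·(1) + e_4·(-2) = 0
Solving this homogeneous linear system for the smallest-integer solution (first nonzero entry positive) gives (1, -2, 2, 1).

(1, -2, 2, 1)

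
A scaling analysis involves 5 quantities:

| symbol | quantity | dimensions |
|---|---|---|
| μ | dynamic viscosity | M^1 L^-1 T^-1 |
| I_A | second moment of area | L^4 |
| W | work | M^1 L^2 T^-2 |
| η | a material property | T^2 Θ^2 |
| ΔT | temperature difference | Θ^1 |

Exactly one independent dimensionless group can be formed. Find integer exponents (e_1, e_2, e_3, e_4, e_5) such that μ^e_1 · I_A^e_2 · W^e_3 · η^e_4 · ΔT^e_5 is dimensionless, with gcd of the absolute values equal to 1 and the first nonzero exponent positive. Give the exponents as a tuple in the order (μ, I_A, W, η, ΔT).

(4, 3, -4, -2, 4)

M: e_1·(1) + e_2·(0) + e_3·(1) + e_4·(0) + e_5·(0) = 0
L: e_1·(-1) + e_2·(4) + e_3·(2) + e_4·(0) + e_5·(0) = 0
T: e_1·(-1) + e_2·(0) + e_3·(-2) + e_4·(2) + e_5·(0) = 0
Θ: e_1·(0) + e_2·(0) + e_3·(0) + e_4·(2) + e_5·(1) = 0
Solving this homogeneous linear system for the smallest-integer solution (first nonzero entry positive) gives (4, 3, -4, -2, 4).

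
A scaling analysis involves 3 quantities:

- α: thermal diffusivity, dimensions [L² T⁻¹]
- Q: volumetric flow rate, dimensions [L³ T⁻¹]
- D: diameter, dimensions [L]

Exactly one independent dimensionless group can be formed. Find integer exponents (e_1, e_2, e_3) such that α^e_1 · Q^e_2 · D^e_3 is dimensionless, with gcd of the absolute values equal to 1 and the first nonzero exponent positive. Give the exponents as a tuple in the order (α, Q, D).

(1, -1, 1)

L: e_1·(2) + e_2·(3) + e_3·(1) = 0
T: e_1·(-1) + e_2·(-1) + e_3·(0) = 0
Solving this homogeneous linear system for the smallest-integer solution (first nonzero entry positive) gives (1, -1, 1).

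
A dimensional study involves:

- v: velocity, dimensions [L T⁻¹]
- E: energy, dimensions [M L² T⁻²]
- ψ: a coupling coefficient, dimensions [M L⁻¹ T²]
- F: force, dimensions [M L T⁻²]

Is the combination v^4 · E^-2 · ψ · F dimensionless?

yes

Sum the exponent of each base dimension across the product:
  M: 4·[v]_M − 2·[E]_M + [ψ]_M + [F]_M = 4·(0) − 2·(1) + (1) + (1) = 0
  L: 4·[v]_L − 2·[E]_L + [ψ]_L + [F]_L = 4·(1) − 2·(2) + (-1) + (1) = 0
  T: 4·[v]_T − 2·[E]_T + [ψ]_T + [F]_T = 4·(-1) − 2·(-2) + (2) + (-2) = 0
All base exponents vanish — dimensionless.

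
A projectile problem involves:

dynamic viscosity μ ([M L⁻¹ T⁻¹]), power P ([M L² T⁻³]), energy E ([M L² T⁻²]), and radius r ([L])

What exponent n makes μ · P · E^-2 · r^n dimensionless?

Balance the L exponent: (1)·n from r, plus (-1) + (2) − 2·(2) = -3 from the rest, must sum to zero.
n − 3 = 0, so n = 3.

3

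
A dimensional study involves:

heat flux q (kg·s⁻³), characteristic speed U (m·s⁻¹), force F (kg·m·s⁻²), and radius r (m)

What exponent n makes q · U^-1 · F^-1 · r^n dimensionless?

2

Balance the L exponent: (1)·n from r, plus (0) − (1) − (1) = -2 from the rest, must sum to zero.
n − 2 = 0, so n = 2.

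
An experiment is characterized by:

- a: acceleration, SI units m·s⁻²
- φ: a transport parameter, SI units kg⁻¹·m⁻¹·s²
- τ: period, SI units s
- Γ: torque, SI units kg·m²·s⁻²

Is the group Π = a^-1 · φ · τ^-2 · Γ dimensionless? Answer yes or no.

Sum the exponent of each base dimension across the product:
  M: −[a]_M + [φ]_M − 2·[τ]_M + [Γ]_M = −(0) + (-1) − 2·(0) + (1) = 0
  L: −[a]_L + [φ]_L − 2·[τ]_L + [Γ]_L = −(1) + (-1) − 2·(0) + (2) = 0
  T: −[a]_T + [φ]_T − 2·[τ]_T + [Γ]_T = −(-2) + (2) − 2·(1) + (-2) = 0
All base exponents vanish — dimensionless.

yes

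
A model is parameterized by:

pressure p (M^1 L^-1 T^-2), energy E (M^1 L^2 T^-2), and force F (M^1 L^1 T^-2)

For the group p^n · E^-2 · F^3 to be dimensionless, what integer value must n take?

-1

Balance the M exponent: (1)·n from p, plus −2·(1) + 3·(1) = 1 from the rest, must sum to zero.
n + 1 = 0, so n = -1.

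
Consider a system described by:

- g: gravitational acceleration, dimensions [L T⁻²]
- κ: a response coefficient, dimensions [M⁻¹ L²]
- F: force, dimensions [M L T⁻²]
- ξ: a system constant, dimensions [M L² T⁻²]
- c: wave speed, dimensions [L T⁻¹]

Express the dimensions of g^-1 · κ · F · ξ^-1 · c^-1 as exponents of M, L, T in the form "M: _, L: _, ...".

Collect each base-dimension exponent across the product:
  M: −(0) + (-1) + (1) − (1) − (0) = -1
  L: −(1) + (2) + (1) − (2) − (1) = -1
  T: −(-2) + (0) + (-2) − (-2) − (-1) = 3
So the dimensions are [M⁻¹ L⁻¹ T³].

M: -1, L: -1, T: 3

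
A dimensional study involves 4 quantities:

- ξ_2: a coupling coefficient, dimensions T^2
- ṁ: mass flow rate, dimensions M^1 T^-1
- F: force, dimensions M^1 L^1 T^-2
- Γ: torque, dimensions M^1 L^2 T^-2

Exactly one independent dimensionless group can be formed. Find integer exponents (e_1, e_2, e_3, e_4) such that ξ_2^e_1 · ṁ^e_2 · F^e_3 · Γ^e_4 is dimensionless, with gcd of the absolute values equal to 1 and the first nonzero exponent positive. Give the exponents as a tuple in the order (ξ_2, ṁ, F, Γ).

M: e_1·(0) + e_2·(1) + e_3·(1) + e_4·(1) = 0
L: e_1·(0) + e_2·(0) + e_3·(1) + e_4·(2) = 0
T: e_1·(2) + e_2·(-1) + e_3·(-2) + e_4·(-2) = 0
Solving this homogeneous linear system for the smallest-integer solution (first nonzero entry positive) gives (1, -2, 4, -2).

(1, -2, 4, -2)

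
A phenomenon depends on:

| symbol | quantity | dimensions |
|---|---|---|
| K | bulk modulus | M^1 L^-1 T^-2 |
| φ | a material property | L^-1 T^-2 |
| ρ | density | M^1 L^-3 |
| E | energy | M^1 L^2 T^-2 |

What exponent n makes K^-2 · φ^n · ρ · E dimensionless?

Balance the L exponent: (-1)·n from φ, plus −2·(-1) + (-3) + (2) = 1 from the rest, must sum to zero.
−n + 1 = 0, so n = 1.

1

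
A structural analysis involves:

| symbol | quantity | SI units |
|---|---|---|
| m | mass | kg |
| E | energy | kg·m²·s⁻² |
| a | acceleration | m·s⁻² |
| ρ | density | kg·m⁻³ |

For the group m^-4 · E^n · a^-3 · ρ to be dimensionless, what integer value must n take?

3

Balance the M exponent: (1)·n from E, plus −4·(1) − 3·(0) + (1) = -3 from the rest, must sum to zero.
n − 3 = 0, so n = 3.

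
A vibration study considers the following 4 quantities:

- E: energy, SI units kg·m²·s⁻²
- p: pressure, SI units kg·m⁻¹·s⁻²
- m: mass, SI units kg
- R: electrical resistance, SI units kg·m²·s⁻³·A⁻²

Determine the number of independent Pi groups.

There are 4 variables and 4 base dimensions (M, L, T, I).
The dimension matrix has rank 4.
Independent dimensionless groups: 4 − 4 = 0.

0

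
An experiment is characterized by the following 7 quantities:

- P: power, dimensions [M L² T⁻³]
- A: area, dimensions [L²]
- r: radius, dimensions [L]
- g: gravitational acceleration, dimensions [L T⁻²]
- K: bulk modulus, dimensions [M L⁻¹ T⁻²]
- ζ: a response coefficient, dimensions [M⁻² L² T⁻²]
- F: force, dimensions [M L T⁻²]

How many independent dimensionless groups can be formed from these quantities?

There are 7 variables and 3 base dimensions (M, L, T).
The dimension matrix has rank 3.
Independent dimensionless groups: 7 − 3 = 4.

4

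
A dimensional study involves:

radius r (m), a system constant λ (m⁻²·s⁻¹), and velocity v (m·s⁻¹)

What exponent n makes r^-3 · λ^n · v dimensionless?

Balance the L exponent: (-2)·n from λ, plus −3·(1) + (1) = -2 from the rest, must sum to zero.
-2n − 2 = 0, so n = -1.

-1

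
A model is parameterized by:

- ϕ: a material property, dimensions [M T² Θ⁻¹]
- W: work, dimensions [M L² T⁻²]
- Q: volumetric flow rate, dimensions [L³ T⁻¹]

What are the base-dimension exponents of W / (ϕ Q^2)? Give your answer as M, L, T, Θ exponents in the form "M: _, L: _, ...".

M: 0, L: -4, T: -2, Θ: 1

Collect each base-dimension exponent across the product:
  M: −(1) + (1) − 2·(0) = 0
  L: −(0) + (2) − 2·(3) = -4
  T: −(2) + (-2) − 2·(-1) = -2
  Θ: −(-1) + (0) − 2·(0) = 1
So the dimensions are [L⁻⁴ T⁻² Θ].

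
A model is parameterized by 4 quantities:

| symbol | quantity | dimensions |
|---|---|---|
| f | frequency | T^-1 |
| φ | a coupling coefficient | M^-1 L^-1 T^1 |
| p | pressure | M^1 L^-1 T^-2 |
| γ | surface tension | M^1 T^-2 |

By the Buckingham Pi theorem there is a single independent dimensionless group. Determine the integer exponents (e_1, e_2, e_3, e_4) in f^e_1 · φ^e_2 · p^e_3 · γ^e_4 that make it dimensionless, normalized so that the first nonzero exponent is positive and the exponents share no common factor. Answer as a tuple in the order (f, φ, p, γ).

M: e_1·(0) + e_2·(-1) + e_3·(1) + e_4·(1) = 0
L: e_1·(0) + e_2·(-1) + e_3·(-1) + e_4·(0) = 0
T: e_1·(-1) + e_2·(1) + e_3·(-2) + e_4·(-2) = 0
Solving this homogeneous linear system for the smallest-integer solution (first nonzero entry positive) gives (1, -1, 1, -2).

(1, -1, 1, -2)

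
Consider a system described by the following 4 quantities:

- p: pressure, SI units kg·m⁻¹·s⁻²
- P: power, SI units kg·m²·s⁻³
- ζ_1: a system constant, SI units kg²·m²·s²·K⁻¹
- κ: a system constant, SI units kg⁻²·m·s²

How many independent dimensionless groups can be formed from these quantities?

0

There are 4 variables and 4 base dimensions (M, L, T, Θ).
The dimension matrix has rank 4.
Independent dimensionless groups: 4 − 4 = 0.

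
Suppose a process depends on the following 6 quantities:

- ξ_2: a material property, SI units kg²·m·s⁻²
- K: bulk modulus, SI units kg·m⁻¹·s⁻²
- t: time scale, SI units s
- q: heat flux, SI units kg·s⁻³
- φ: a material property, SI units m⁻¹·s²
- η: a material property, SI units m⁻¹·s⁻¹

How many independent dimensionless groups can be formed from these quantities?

3

There are 6 variables and 3 base dimensions (M, L, T).
The dimension matrix has rank 3.
Independent dimensionless groups: 6 − 3 = 3.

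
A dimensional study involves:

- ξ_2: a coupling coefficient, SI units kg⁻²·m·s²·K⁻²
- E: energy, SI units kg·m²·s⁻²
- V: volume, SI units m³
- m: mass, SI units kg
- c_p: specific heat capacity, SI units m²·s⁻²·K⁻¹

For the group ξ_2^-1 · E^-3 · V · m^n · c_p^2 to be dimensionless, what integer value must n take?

1

Balance the M exponent: (1)·n from m, plus −(-2) − 3·(1) + (0) + 2·(0) = -1 from the rest, must sum to zero.
n − 1 = 0, so n = 1.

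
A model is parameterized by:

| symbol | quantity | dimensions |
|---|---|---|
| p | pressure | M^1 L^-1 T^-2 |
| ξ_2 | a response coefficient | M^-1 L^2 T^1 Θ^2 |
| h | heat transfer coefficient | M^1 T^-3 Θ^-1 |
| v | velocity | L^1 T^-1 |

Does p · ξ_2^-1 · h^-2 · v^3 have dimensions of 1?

yes

Sum the exponent of each base dimension across the product:
  M: [p]_M − [ξ_2]_M − 2·[h]_M + 3·[v]_M = (1) − (-1) − 2·(1) + 3·(0) = 0
  L: [p]_L − [ξ_2]_L − 2·[h]_L + 3·[v]_L = (-1) − (2) − 2·(0) + 3·(1) = 0
  T: [p]_T − [ξ_2]_T − 2·[h]_T + 3·[v]_T = (-2) − (1) − 2·(-3) + 3·(-1) = 0
  Θ: [p]_Θ − [ξ_2]_Θ − 2·[h]_Θ + 3·[v]_Θ = (0) − (2) − 2·(-1) + 3·(0) = 0
All base exponents vanish — dimensionless.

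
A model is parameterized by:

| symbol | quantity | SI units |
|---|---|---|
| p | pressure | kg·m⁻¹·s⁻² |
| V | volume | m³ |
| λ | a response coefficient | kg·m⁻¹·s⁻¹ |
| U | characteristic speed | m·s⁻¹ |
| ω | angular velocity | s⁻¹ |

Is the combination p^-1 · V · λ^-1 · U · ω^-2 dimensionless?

no

Sum the exponent of each base dimension across the product:
  M: −[p]_M + [V]_M − [λ]_M + [U]_M − 2·[ω]_M = −(1) + (0) − (1) + (0) − 2·(0) = -2
  L: −[p]_L + [V]_L − [λ]_L + [U]_L − 2·[ω]_L = −(-1) + (3) − (-1) + (1) − 2·(0) = 6
  T: −[p]_T + [V]_T − [λ]_T + [U]_T − 2·[ω]_T = −(-2) + (0) − (-1) + (-1) − 2·(-1) = 4
Net dimensions [M⁻² L⁶ T⁴] ≠ [1] — not dimensionless.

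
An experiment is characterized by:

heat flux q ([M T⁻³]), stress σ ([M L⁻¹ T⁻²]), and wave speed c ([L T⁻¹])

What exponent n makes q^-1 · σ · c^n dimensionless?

1

Balance the L exponent: (1)·n from c, plus −(0) + (-1) = -1 from the rest, must sum to zero.
n − 1 = 0, so n = 1.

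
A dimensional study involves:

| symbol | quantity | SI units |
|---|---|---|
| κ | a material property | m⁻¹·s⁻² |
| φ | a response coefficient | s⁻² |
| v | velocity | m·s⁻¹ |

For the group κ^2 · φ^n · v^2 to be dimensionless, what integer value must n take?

Balance the T exponent: (-2)·n from φ, plus 2·(-2) + 2·(-1) = -6 from the rest, must sum to zero.
-2n − 6 = 0, so n = -3.

-3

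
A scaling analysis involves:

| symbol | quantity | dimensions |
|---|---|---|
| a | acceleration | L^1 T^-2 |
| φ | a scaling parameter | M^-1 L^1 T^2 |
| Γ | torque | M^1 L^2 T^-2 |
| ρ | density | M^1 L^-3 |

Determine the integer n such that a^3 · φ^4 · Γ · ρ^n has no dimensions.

3

Balance the M exponent: (1)·n from ρ, plus 3·(0) + 4·(-1) + (1) = -3 from the rest, must sum to zero.
n − 3 = 0, so n = 3.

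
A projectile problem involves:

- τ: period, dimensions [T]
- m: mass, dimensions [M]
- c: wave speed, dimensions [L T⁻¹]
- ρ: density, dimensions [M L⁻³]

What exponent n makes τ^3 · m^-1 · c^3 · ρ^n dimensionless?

Balance the M exponent: (1)·n from ρ, plus 3·(0) − (1) + 3·(0) = -1 from the rest, must sum to zero.
n − 1 = 0, so n = 1.

1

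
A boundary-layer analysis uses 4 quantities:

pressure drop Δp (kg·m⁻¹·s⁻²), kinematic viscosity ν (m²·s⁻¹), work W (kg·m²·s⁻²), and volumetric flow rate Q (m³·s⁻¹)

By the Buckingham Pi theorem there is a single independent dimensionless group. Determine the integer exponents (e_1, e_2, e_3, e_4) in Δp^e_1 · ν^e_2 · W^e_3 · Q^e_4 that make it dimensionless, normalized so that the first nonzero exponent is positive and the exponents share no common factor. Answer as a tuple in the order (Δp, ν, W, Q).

M: e_1·(1) + e_2·(0) + e_3·(1) + e_4·(0) = 0
L: e_1·(-1) + e_2·(2) + e_3·(2) + e_4·(3) = 0
T: e_1·(-2) + e_2·(-1) + e_3·(-2) + e_4·(-1) = 0
Solving this homogeneous linear system for the smallest-integer solution (first nonzero entry positive) gives (1, -3, -1, 3).

(1, -3, -1, 3)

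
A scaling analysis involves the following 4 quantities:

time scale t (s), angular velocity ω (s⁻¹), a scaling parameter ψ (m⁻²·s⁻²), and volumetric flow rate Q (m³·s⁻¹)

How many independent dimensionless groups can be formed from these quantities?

There are 4 variables and 2 base dimensions (L, T).
The dimension matrix has rank 2.
Independent dimensionless groups: 4 − 2 = 2.

2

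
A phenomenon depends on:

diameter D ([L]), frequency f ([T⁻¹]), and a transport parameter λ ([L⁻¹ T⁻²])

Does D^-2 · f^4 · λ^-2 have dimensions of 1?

yes

Sum the exponent of each base dimension across the product:
  L: −2·[D]_L + 4·[f]_L − 2·[λ]_L = −2·(1) + 4·(0) − 2·(-1) = 0
  T: −2·[D]_T + 4·[f]_T − 2·[λ]_T = −2·(0) + 4·(-1) − 2·(-2) = 0
All base exponents vanish — dimensionless.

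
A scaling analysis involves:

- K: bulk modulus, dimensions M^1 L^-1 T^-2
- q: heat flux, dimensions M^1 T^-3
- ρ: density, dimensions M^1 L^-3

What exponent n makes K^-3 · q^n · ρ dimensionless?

Balance the M exponent: (1)·n from q, plus −3·(1) + (1) = -2 from the rest, must sum to zero.
n − 2 = 0, so n = 2.

2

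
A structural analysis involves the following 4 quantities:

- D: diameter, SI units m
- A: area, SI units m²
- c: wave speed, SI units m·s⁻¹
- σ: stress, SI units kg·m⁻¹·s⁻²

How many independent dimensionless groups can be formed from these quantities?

There are 4 variables and 3 base dimensions (M, L, T).
The dimension matrix has rank 3.
Independent dimensionless groups: 4 − 3 = 1.

1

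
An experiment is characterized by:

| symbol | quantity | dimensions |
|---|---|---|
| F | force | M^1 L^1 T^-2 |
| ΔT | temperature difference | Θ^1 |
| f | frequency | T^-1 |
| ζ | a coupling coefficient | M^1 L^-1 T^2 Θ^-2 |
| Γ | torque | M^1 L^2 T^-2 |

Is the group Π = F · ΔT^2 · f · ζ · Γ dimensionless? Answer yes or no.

Sum the exponent of each base dimension across the product:
  M: [F]_M + 2·[ΔT]_M + [f]_M + [ζ]_M + [Γ]_M = (1) + 2·(0) + (0) + (1) + (1) = 3
  L: [F]_L + 2·[ΔT]_L + [f]_L + [ζ]_L + [Γ]_L = (1) + 2·(0) + (0) + (-1) + (2) = 2
  T: [F]_T + 2·[ΔT]_T + [f]_T + [ζ]_T + [Γ]_T = (-2) + 2·(0) + (-1) + (2) + (-2) = -3
  Θ: [F]_Θ + 2·[ΔT]_Θ + [f]_Θ + [ζ]_Θ + [Γ]_Θ = (0) + 2·(1) + (0) + (-2) + (0) = 0
Net dimensions [M³ L² T⁻³] ≠ [1] — not dimensionless.

no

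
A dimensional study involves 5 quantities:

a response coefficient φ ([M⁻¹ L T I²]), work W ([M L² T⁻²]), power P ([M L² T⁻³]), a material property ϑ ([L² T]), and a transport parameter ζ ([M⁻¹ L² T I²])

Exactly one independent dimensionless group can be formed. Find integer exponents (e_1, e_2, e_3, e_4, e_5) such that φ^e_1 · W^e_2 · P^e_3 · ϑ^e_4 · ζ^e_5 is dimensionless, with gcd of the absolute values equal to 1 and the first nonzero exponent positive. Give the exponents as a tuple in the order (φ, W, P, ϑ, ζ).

(2, -1, 1, 1, -2)

M: e_1·(-1) + e_2·(1) + e_3·(1) + e_4·(0) + e_5·(-1) = 0
L: e_1·(1) + e_2·(2) + e_3·(2) + e_4·(2) + e_5·(2) = 0
T: e_1·(1) + e_2·(-2) + e_3·(-3) + e_4·(1) + e_5·(1) = 0
I: e_1·(2) + e_2·(0) + e_3·(0) + e_4·(0) + e_5·(2) = 0
Solving this homogeneous linear system for the smallest-integer solution (first nonzero entry positive) gives (2, -1, 1, 1, -2).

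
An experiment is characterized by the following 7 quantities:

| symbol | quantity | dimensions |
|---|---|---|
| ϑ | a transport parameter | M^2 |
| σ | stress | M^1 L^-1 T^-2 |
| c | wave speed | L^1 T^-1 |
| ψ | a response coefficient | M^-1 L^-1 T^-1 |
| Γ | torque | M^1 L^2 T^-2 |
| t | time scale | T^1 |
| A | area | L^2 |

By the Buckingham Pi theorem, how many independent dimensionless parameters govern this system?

4

There are 7 variables and 3 base dimensions (M, L, T).
The dimension matrix has rank 3.
Independent dimensionless groups: 7 − 3 = 4.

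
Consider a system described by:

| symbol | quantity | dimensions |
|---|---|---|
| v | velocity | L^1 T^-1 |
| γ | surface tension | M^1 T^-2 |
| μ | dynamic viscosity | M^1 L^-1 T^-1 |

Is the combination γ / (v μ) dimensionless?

yes

Sum the exponent of each base dimension across the product:
  M: −[v]_M + [γ]_M − [μ]_M = −(0) + (1) − (1) = 0
  L: −[v]_L + [γ]_L − [μ]_L = −(1) + (0) − (-1) = 0
  T: −[v]_T + [γ]_T − [μ]_T = −(-1) + (-2) − (-1) = 0
All base exponents vanish — dimensionless.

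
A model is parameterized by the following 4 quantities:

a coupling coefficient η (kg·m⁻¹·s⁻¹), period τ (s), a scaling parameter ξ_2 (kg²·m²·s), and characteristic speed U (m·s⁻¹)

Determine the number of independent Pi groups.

There are 4 variables and 3 base dimensions (M, L, T).
The dimension matrix has rank 3.
Independent dimensionless groups: 4 − 3 = 1.

1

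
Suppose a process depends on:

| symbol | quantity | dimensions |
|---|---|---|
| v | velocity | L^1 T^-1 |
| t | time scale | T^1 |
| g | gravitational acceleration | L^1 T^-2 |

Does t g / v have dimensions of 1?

Sum the exponent of each base dimension across the product:
  M: −[v]_M + [t]_M + [g]_M = −(0) + (0) + (0) = 0
  L: −[v]_L + [t]_L + [g]_L = −(1) + (0) + (1) = 0
  T: −[v]_T + [t]_T + [g]_T = −(-1) + (1) + (-2) = 0
All base exponents vanish — dimensionless.

yes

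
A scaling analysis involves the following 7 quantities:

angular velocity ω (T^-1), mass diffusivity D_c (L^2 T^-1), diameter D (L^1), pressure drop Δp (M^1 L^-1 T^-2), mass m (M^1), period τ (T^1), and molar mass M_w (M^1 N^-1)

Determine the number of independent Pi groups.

There are 7 variables and 4 base dimensions (M, L, T, N).
The dimension matrix has rank 4.
Independent dimensionless groups: 7 − 4 = 3.

3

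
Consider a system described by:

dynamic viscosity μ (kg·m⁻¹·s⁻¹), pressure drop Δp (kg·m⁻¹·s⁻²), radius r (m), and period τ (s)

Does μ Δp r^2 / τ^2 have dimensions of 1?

Sum the exponent of each base dimension across the product:
  M: [μ]_M + [Δp]_M + 2·[r]_M − 2·[τ]_M = (1) + (1) + 2·(0) − 2·(0) = 2
  L: [μ]_L + [Δp]_L + 2·[r]_L − 2·[τ]_L = (-1) + (-1) + 2·(1) − 2·(0) = 0
  T: [μ]_T + [Δp]_T + 2·[r]_T − 2·[τ]_T = (-1) + (-2) + 2·(0) − 2·(1) = -5
Net dimensions [M² T⁻⁵] ≠ [1] — not dimensionless.

no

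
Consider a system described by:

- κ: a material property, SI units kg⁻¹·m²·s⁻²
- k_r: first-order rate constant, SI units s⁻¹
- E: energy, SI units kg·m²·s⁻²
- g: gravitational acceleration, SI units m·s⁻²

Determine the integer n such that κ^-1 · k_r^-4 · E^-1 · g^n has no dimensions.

4

Balance the L exponent: (1)·n from g, plus −(2) − 4·(0) − (2) = -4 from the rest, must sum to zero.
n − 4 = 0, so n = 4.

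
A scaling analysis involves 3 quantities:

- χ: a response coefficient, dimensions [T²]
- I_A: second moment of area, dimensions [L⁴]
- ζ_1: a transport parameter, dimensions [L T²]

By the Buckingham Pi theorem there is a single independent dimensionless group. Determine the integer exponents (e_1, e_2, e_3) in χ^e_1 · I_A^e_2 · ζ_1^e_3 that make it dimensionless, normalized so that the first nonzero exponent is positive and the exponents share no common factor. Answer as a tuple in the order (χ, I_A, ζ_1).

(4, 1, -4)

L: e_1·(0) + e_2·(4) + e_3·(1) = 0
T: e_1·(2) + e_2·(0) + e_3·(2) = 0
Solving this homogeneous linear system for the smallest-integer solution (first nonzero entry positive) gives (4, 1, -4).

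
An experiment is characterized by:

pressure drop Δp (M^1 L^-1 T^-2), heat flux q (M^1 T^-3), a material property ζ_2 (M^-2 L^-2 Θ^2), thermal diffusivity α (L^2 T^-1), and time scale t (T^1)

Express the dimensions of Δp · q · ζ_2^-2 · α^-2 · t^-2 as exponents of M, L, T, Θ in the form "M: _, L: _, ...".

Collect each base-dimension exponent across the product:
  M: (1) + (1) − 2·(-2) − 2·(0) − 2·(0) = 6
  L: (-1) + (0) − 2·(-2) − 2·(2) − 2·(0) = -1
  T: (-2) + (-3) − 2·(0) − 2·(-1) − 2·(1) = -5
  Θ: (0) + (0) − 2·(2) − 2·(0) − 2·(0) = -4
So the dimensions are [M⁶ L⁻¹ T⁻⁵ Θ⁻⁴].

M: 6, L: -1, T: -5, Θ: -4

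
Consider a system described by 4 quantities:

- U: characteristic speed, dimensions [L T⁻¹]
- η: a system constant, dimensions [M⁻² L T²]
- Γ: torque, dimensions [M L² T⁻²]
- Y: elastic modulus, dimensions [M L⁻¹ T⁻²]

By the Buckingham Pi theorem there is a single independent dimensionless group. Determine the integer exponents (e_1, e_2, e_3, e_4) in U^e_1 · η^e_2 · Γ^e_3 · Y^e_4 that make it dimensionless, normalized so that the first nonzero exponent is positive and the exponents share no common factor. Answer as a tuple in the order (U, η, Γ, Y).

M: e_1·(0) + e_2·(-2) + e_3·(1) + e_4·(1) = 0
L: e_1·(1) + e_2·(1) + e_3·(2) + e_4·(-1) = 0
T: e_1·(-1) + e_2·(2) + e_3·(-2) + e_4·(-2) = 0
Solving this homogeneous linear system for the smallest-integer solution (first nonzero entry positive) gives (2, -1, -1, -1).

(2, -1, -1, -1)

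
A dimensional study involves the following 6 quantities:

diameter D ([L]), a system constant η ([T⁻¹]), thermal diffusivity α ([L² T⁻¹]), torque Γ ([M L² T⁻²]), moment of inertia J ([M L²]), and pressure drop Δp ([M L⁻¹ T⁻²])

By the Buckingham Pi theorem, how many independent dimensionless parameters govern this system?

There are 6 variables and 3 base dimensions (M, L, T).
The dimension matrix has rank 3.
Independent dimensionless groups: 6 − 3 = 3.

3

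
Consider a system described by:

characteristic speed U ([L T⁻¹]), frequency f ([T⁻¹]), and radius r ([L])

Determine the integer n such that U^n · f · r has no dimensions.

-1

Balance the L exponent: (1)·n from U, plus (0) + (1) = 1 from the rest, must sum to zero.
n + 1 = 0, so n = -1.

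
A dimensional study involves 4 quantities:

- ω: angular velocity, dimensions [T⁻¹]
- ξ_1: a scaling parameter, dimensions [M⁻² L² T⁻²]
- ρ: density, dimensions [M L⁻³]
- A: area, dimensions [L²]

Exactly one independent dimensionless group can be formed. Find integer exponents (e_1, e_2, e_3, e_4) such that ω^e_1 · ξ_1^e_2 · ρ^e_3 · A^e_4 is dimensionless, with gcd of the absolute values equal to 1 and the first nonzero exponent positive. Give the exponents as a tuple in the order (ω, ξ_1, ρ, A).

M: e_1·(0) + e_2·(-2) + e_3·(1) + e_4·(0) = 0
L: e_1·(0) + e_2·(2) + e_3·(-3) + e_4·(2) = 0
T: e_1·(-1) + e_2·(-2) + e_3·(0) + e_4·(0) = 0
Solving this homogeneous linear system for the smallest-integer solution (first nonzero entry positive) gives (2, -1, -2, -2).

(2, -1, -2, -2)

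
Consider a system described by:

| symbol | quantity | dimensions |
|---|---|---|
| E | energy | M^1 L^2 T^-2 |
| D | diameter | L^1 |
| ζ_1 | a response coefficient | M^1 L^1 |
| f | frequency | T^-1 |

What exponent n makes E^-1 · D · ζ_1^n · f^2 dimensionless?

Balance the M exponent: (1)·n from ζ_1, plus −(1) + (0) + 2·(0) = -1 from the rest, must sum to zero.
n − 1 = 0, so n = 1.

1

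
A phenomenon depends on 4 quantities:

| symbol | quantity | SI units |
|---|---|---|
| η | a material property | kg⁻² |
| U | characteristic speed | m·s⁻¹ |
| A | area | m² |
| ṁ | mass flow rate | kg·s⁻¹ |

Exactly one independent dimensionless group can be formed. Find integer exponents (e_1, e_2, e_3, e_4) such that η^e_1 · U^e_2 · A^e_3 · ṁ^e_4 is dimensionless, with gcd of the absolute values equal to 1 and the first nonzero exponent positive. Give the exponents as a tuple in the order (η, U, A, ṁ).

(1, -2, 1, 2)

M: e_1·(-2) + e_2·(0) + e_3·(0) + e_4·(1) = 0
L: e_1·(0) + e_2·(1) + e_3·(2) + e_4·(0) = 0
T: e_1·(0) + e_2·(-1) + e_3·(0) + e_4·(-1) = 0
Solving this homogeneous linear system for the smallest-integer solution (first nonzero entry positive) gives (1, -2, 1, 2).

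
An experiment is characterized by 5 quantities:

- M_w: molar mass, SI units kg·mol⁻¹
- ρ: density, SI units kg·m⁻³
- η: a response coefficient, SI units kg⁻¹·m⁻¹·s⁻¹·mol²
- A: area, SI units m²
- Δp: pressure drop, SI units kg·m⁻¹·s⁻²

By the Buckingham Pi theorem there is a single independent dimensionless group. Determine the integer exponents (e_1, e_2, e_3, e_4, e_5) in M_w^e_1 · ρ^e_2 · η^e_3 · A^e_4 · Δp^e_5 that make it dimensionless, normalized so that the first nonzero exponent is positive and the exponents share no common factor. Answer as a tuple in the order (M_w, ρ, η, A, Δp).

M: e_1·(1) + e_2·(1) + e_3·(-1) + e_4·(0) + e_5·(1) = 0
L: e_1·(0) + e_2·(-3) + e_3·(-1) + e_4·(2) + e_5·(-1) = 0
T: e_1·(0) + e_2·(0) + e_3·(-1) + e_4·(0) + e_5·(-2) = 0
N: e_1·(-1) + e_2·(0) + e_3·(2) + e_4·(0) + e_5·(0) = 0
Solving this homogeneous linear system for the smallest-integer solution (first nonzero entry positive) gives (4, -1, 2, -1, -1).

(4, -1, 2, -1, -1)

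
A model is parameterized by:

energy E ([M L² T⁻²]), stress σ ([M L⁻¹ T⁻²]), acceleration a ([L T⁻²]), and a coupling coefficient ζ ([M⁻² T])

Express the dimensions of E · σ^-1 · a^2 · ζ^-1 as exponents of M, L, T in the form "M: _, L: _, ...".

M: 2, L: 5, T: -5

Collect each base-dimension exponent across the product:
  M: (1) − (1) + 2·(0) − (-2) = 2
  L: (2) − (-1) + 2·(1) − (0) = 5
  T: (-2) − (-2) + 2·(-2) − (1) = -5
So the dimensions are [M² L⁵ T⁻⁵].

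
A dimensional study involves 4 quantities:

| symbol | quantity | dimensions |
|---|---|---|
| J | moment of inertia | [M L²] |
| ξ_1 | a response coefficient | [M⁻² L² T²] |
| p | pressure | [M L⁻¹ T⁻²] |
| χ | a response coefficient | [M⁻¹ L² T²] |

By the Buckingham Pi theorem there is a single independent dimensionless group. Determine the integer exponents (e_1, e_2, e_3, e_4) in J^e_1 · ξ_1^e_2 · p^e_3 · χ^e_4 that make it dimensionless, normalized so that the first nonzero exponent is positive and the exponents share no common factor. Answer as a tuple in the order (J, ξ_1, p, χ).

M: e_1·(1) + e_2·(-2) + e_3·(1) + e_4·(-1) = 0
L: e_1·(2) + e_2·(2) + e_3·(-1) + e_4·(2) = 0
T: e_1·(0) + e_2·(2) + e_3·(-2) + e_4·(2) = 0
Solving this homogeneous linear system for the smallest-integer solution (first nonzero entry positive) gives (1, 1, -2, -3).

(1, 1, -2, -3)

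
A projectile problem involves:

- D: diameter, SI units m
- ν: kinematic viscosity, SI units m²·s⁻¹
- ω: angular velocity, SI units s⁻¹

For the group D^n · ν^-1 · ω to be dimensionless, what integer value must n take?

2

Balance the L exponent: (1)·n from D, plus −(2) + (0) = -2 from the rest, must sum to zero.
n − 2 = 0, so n = 2.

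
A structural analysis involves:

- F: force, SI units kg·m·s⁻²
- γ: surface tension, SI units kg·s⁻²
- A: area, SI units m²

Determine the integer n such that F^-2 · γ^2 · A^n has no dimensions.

1

Balance the L exponent: (2)·n from A, plus −2·(1) + 2·(0) = -2 from the rest, must sum to zero.
2n − 2 = 0, so n = 1.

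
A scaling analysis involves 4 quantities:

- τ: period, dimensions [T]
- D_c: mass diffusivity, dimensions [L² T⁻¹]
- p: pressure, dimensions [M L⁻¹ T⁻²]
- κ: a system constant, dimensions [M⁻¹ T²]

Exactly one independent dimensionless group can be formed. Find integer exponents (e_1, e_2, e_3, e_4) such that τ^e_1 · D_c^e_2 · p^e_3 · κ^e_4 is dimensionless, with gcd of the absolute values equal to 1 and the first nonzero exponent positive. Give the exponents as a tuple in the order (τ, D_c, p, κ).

(1, 1, 2, 2)

M: e_1·(0) + e_2·(0) + e_3·(1) + e_4·(-1) = 0
L: e_1·(0) + e_2·(2) + e_3·(-1) + e_4·(0) = 0
T: e_1·(1) + e_2·(-1) + e_3·(-2) + e_4·(2) = 0
Solving this homogeneous linear system for the smallest-integer solution (first nonzero entry positive) gives (1, 1, 2, 2).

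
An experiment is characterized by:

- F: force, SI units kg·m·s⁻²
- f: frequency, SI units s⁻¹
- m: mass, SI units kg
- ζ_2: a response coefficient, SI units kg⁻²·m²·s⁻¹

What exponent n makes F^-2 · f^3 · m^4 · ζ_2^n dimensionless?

Balance the M exponent: (-2)·n from ζ_2, plus −2·(1) + 3·(0) + 4·(1) = 2 from the rest, must sum to zero.
-2n + 2 = 0, so n = 1.

1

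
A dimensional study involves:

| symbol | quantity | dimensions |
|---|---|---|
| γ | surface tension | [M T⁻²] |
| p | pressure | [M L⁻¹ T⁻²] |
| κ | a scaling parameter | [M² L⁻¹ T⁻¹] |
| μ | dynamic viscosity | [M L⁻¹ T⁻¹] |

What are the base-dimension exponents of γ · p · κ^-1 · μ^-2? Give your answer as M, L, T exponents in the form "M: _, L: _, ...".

Collect each base-dimension exponent across the product:
  M: (1) + (1) − (2) − 2·(1) = -2
  L: (0) + (-1) − (-1) − 2·(-1) = 2
  T: (-2) + (-2) − (-1) − 2·(-1) = -1
So the dimensions are [M⁻² L² T⁻¹].

M: -2, L: 2, T: -1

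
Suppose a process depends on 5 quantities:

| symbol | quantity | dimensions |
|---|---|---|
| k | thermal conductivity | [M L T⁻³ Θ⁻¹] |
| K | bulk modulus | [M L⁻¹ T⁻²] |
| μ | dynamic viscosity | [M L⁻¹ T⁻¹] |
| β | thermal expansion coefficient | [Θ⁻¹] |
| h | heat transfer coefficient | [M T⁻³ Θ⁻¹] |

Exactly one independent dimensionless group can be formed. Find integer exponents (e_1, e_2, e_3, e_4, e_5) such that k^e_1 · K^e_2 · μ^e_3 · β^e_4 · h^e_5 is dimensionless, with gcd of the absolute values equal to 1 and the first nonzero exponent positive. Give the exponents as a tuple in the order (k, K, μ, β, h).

(1, 2, -1, 1, -2)

M: e_1·(1) + e_2·(1) + e_3·(1) + e_4·(0) + e_5·(1) = 0
L: e_1·(1) + e_2·(-1) + e_3·(-1) + e_4·(0) + e_5·(0) = 0
T: e_1·(-3) + e_2·(-2) + e_3·(-1) + e_4·(0) + e_5·(-3) = 0
Θ: e_1·(-1) + e_2·(0) + e_3·(0) + e_4·(-1) + e_5·(-1) = 0
Solving this homogeneous linear system for the smallest-integer solution (first nonzero entry positive) gives (1, 2, -1, 1, -2).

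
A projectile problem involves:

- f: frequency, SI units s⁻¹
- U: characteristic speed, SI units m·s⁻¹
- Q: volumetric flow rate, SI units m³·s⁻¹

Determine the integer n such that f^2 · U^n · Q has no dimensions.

Balance the L exponent: (1)·n from U, plus 2·(0) + (3) = 3 from the rest, must sum to zero.
n + 3 = 0, so n = -3.

-3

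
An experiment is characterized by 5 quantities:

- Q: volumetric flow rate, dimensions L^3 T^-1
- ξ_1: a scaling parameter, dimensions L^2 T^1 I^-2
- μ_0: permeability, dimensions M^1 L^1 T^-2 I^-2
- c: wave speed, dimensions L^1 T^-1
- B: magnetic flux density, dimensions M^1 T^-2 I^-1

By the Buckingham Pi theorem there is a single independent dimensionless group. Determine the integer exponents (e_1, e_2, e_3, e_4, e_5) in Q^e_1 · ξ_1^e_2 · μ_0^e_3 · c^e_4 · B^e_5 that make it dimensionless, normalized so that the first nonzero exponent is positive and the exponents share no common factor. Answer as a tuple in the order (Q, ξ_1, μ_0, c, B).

(1, -2, 4, -3, -4)

M: e_1·(0) + e_2·(0) + e_3·(1) + e_4·(0) + e_5·(1) = 0
L: e_1·(3) + e_2·(2) + e_3·(1) + e_4·(1) + e_5·(0) = 0
T: e_1·(-1) + e_2·(1) + e_3·(-2) + e_4·(-1) + e_5·(-2) = 0
I: e_1·(0) + e_2·(-2) + e_3·(-2) + e_4·(0) + e_5·(-1) = 0
Solving this homogeneous linear system for the smallest-integer solution (first nonzero entry positive) gives (1, -2, 4, -3, -4).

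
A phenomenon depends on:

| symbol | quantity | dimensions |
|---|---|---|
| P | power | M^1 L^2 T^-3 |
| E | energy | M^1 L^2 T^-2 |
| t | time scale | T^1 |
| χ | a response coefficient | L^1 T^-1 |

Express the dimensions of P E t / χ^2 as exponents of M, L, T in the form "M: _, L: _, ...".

M: 2, L: 2, T: -2

Collect each base-dimension exponent across the product:
  M: (1) + (1) + (0) − 2·(0) = 2
  L: (2) + (2) + (0) − 2·(1) = 2
  T: (-3) + (-2) + (1) − 2·(-1) = -2
So the dimensions are [M² L² T⁻²].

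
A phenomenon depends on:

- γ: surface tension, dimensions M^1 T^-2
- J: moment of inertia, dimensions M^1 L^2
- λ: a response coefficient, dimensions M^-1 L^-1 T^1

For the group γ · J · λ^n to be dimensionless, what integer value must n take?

2

Balance the M exponent: (-1)·n from λ, plus (1) + (1) = 2 from the rest, must sum to zero.
−n + 2 = 0, so n = 2.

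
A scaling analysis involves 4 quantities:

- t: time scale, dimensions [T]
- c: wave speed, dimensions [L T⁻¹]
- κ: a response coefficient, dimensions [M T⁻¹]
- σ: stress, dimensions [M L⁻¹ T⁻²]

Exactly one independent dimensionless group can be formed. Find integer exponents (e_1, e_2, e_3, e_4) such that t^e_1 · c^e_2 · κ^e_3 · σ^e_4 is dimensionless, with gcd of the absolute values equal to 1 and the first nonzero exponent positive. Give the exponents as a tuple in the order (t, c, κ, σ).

(2, 1, -1, 1)

M: e_1·(0) + e_2·(0) + e_3·(1) + e_4·(1) = 0
L: e_1·(0) + e_2·(1) + e_3·(0) + e_4·(-1) = 0
T: e_1·(1) + e_2·(-1) + e_3·(-1) + e_4·(-2) = 0
Solving this homogeneous linear system for the smallest-integer solution (first nonzero entry positive) gives (2, 1, -1, 1).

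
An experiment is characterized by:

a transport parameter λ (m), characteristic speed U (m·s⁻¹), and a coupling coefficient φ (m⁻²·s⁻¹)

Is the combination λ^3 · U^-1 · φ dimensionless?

yes

Sum the exponent of each base dimension across the product:
  L: 3·[λ]_L − [U]_L + [φ]_L = 3·(1) − (1) + (-2) = 0
  T: 3·[λ]_T − [U]_T + [φ]_T = 3·(0) − (-1) + (-1) = 0
All base exponents vanish — dimensionless.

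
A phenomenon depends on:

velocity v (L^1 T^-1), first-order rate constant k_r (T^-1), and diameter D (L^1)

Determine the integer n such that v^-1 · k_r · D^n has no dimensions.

1

Balance the L exponent: (1)·n from D, plus −(1) + (0) = -1 from the rest, must sum to zero.
n − 1 = 0, so n = 1.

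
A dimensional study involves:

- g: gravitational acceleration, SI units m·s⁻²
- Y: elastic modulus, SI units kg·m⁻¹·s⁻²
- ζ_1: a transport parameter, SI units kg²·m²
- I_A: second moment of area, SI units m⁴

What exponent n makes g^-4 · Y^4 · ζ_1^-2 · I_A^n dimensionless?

Balance the L exponent: (4)·n from I_A, plus −4·(1) + 4·(-1) − 2·(2) = -12 from the rest, must sum to zero.
4n − 12 = 0, so n = 3.

3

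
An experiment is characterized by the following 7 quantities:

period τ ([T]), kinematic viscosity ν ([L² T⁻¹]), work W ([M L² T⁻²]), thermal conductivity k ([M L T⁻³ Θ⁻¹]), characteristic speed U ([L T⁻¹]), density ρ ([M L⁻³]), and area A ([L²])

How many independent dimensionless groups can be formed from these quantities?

3

There are 7 variables and 4 base dimensions (M, L, T, Θ).
The dimension matrix has rank 4.
Independent dimensionless groups: 7 − 4 = 3.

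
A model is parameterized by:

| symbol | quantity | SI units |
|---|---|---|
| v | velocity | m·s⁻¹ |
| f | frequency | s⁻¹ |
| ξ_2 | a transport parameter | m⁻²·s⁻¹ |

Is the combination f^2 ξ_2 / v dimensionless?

no

Sum the exponent of each base dimension across the product:
  L: −[v]_L + 2·[f]_L + [ξ_2]_L = −(1) + 2·(0) + (-2) = -3
  T: −[v]_T + 2·[f]_T + [ξ_2]_T = −(-1) + 2·(-1) + (-1) = -2
Net dimensions [L⁻³ T⁻²] ≠ [1] — not dimensionless.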